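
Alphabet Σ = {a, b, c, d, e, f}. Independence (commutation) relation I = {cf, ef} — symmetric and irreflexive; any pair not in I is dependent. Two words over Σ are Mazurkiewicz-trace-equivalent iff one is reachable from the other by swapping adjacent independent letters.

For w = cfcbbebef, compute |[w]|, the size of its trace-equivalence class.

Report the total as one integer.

#0=c has no predecessor
#1=f has no predecessor
#2=c depends on [0:c]
#3=b depends on [1:f, 2:c]
#4=b depends on [3:b]
#5=e depends on [4:b]
#6=b depends on [5:e]
#7=e depends on [6:b]
#8=f depends on [6:b]
sources: [0:c, 1:f]
N(rest) = Σ N(rest − s) over sources s of rest; N(one piece) = 1:
  size 1 → [7]=1  [8]=1
  size 2 → [7,8]=2
  size 3 → [6,7,8]=2
  size 4 → [5,6,7,8]=2
  size 5 → [4,5,6,7,8]=2
  size 6 → [3,4,5,6,7,8]=2
  size 7 → [1,3,4,5,6,7,8]=2  [2,3,4,5,6,7,8]=2
  first=0(c) contributes 4
  first=1(f) contributes 2
|[w]| = 6

6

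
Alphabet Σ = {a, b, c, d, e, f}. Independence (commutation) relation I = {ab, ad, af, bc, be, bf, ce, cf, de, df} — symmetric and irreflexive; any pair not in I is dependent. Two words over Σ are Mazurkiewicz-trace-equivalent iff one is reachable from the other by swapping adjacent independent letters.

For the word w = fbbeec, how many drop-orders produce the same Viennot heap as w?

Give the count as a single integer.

#0=f has no predecessor
#1=b has no predecessor
#2=b depends on [1:b]
#3=e depends on [0:f]
#4=e depends on [3:e]
#5=c has no predecessor
sources: [0:f, 1:b, 5:c]
N(rest) = Σ N(rest − s) over sources s of rest; N(one piece) = 1:
  size 1 → [2]=1  [4]=1  [5]=1
  size 2 → [1,2]=1  [2,4]=2  [2,5]=2  [3,4]=1  [4,5]=2
  size 3 → [0,3,4]=1  [1,2,4]=3  [1,2,5]=3  [2,3,4]=3  [2,4,5]=6  [3,4,5]=3
  size 4 → [0,2,3,4]=4  [0,3,4,5]=4  [1,2,3,4]=6  [1,2,4,5]=12  [2,3,4,5]=12
  first=0(f) contributes 30
  first=1(b) contributes 20
  first=5(c) contributes 10
|[w]| = 60

60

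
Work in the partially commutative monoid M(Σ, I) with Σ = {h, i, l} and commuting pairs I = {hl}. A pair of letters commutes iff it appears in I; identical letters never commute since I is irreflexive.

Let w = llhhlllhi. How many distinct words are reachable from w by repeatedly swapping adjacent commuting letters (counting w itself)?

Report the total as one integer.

56

piece 0:l — minimal
piece 1:l rests on {0:l}
piece 2:h — minimal
piece 3:h rests on {2:h}
piece 4:l rests on {1:l}
piece 5:l rests on {4:l}
piece 6:l rests on {5:l}
piece 7:h rests on {3:h}
piece 8:i rests on {6:l, 7:h}
minimal pieces: {0:l, 2:h}
ways to finish when only these pieces remain (= sum over removing one remaining piece with nothing left below it):
  1 left: {8}→1
  2 left: {6,8}→1  {7,8}→1
  3 left: {3,7,8}→1  {5,6,8}→1  {6,7,8}→2
  4 left: {2,3,7,8}→1  {3,6,7,8}→3  {4,5,6,8}→1  {5,6,7,8}→3
  5 left: {1,4,5,6,8}→1  {2,3,6,7,8}→4  {3,5,6,7,8}→6  {4,5,6,7,8}→4
  6 left: {0,1,4,5,6,8}→1  {1,4,5,6,7,8}→5  {2,3,5,6,7,8}→10  {3,4,5,6,7,8}→10
  7 left: {0,1,4,5,6,7,8}→6  {1,3,4,5,6,7,8}→15  {2,3,4,5,6,7,8}→20
  placing 0:l first → 35 extensions
  placing 2:h first → 21 extensions
total linear extensions = 56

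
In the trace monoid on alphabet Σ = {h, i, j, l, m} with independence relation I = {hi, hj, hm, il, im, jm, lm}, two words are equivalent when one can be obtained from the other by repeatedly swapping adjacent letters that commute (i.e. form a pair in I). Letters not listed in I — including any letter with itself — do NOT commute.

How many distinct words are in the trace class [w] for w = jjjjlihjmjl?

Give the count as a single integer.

77

#0=j has no predecessor
#1=j depends on [0:j]
#2=j depends on [1:j]
#3=j depends on [2:j]
#4=l depends on [3:j]
#5=i depends on [3:j]
#6=h depends on [4:l]
#7=j depends on [4:l, 5:i]
#8=m has no predecessor
#9=j depends on [7:j]
#10=l depends on [6:h, 9:j]
sources: [0:j, 8:m]
N(rest) = Σ N(rest − s) over sources s of rest; N(one piece) = 1:
  size 1 → [8]=1  [10]=1
  size 2 → [6,10]=1  [8,10]=2  [9,10]=1
  size 3 → [6,8,10]=3  [6,9,10]=2  [7,9,10]=1  [8,9,10]=3
  size 4 → [5,7,9,10]=1  [6,7,9,10]=3  [6,8,9,10]=8  [7,8,9,10]=4
  size 5 → [4,6,7,9,10]=3  [5,6,7,9,10]=4  [5,7,8,9,10]=5  [6,7,8,9,10]=15
  size 6 → [4,5,6,7,9,10]=7  [4,6,7,8,9,10]=18  [5,6,7,8,9,10]=24
  size 7 → [3,4,5,6,7,9,10]=7  [4,5,6,7,8,9,10]=49
  size 8 → [2,3,4,5,6,7,9,10]=7  [3,4,5,6,7,8,9,10]=56
  size 9 → [1,2,3,4,5,6,7,9,10]=7  [2,3,4,5,6,7,8,9,10]=63
  first=0(j) contributes 70
  first=8(m) contributes 7
|[w]| = 77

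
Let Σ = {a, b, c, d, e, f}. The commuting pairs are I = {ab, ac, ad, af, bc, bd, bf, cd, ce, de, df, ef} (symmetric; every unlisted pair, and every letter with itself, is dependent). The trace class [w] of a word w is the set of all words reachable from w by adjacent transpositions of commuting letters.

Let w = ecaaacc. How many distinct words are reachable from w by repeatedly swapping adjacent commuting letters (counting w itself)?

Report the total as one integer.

piece 0:e — minimal
piece 1:c — minimal
piece 2:a rests on {0:e}
piece 3:a rests on {2:a}
piece 4:a rests on {3:a}
piece 5:c rests on {1:c}
piece 6:c rests on {5:c}
minimal pieces: {0:e, 1:c}
ways to finish when only these pieces remain (= sum over removing one remaining piece with nothing left below it):
  1 left: {4}→1  {6}→1
  2 left: {3,4}→1  {4,6}→2  {5,6}→1
  3 left: {1,5,6}→1  {2,3,4}→1  {3,4,6}→3  {4,5,6}→3
  4 left: {0,2,3,4}→1  {1,4,5,6}→4  {2,3,4,6}→4  {3,4,5,6}→6
  5 left: {0,2,3,4,6}→5  {1,3,4,5,6}→10  {2,3,4,5,6}→10
  placing 0:e first → 20 extensions
  placing 1:c first → 15 extensions
total linear extensions = 35

35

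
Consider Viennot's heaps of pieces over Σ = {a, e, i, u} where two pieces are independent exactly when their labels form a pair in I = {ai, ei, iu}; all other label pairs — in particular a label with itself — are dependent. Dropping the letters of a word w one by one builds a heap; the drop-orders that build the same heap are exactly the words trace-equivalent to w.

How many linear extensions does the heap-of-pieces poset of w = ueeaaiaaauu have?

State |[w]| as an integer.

11

drop 0:u onto floor
drop 1:e onto {0:u}
drop 2:e onto {1:e}
drop 3:a onto {2:e}
drop 4:a onto {3:a}
drop 5:i onto floor
drop 6:a onto {4:a}
drop 7:a onto {6:a}
drop 8:a onto {7:a}
drop 9:u onto {8:a}
drop 10:u onto {9:u}
ground layer = {0:u, 5:i}
drop-orders for the pieces not yet dropped (sum over which currently-grounded one goes next):
  1 to go: {5} 1  {10} 1
  2 to go: {5,10} 2  {9,10} 1
  3 to go: {5,9,10} 3  {8,9,10} 1
  4 to go: {5,8,9,10} 4  {7,8,9,10} 1
  5 to go: {5,7,8,9,10} 5  {6,7,8,9,10} 1
  6 to go: {4,6,7,8,9,10} 1  {5,6,7,8,9,10} 6
  7 to go: {3,4,6,7,8,9,10} 1  {4,5,6,7,8,9,10} 7
  8 to go: {2,3,4,6,7,8,9,10} 1  {3,4,5,6,7,8,9,10} 8
  9 to go: {1,2,3,4,6,7,8,9,10} 1  {2,3,4,5,6,7,8,9,10} 9
  if 0:u drops first: 10 orders
  if 5:i drops first: 1 orders
heap linearizations: 11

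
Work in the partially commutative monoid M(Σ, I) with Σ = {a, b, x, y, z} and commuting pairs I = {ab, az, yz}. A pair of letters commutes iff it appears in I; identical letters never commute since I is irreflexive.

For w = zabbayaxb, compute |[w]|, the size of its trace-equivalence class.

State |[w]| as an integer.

10

#0=z has no predecessor
#1=a has no predecessor
#2=b depends on [0:z]
#3=b depends on [2:b]
#4=a depends on [1:a]
#5=y depends on [3:b, 4:a]
#6=a depends on [5:y]
#7=x depends on [6:a]
#8=b depends on [7:x]
sources: [0:z, 1:a]
N(rest) = Σ N(rest − s) over sources s of rest; N(one piece) = 1:
  size 1 → [8]=1
  size 2 → [7,8]=1
  size 3 → [6,7,8]=1
  size 4 → [5,6,7,8]=1
  size 5 → [3,5,6,7,8]=1  [4,5,6,7,8]=1
  size 6 → [1,4,5,6,7,8]=1  [2,3,5,6,7,8]=1  [3,4,5,6,7,8]=2
  size 7 → [0,2,3,5,6,7,8]=1  [1,3,4,5,6,7,8]=3  [2,3,4,5,6,7,8]=3
  first=0(z) contributes 6
  first=1(a) contributes 4
|[w]| = 10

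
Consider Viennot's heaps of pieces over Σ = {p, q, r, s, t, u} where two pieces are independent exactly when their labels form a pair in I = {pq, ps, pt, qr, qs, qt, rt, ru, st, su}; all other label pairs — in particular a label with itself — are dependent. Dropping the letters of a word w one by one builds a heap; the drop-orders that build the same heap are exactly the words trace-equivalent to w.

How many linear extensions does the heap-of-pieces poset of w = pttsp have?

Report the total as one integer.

drop 0:p onto floor
drop 1:t onto floor
drop 2:t onto {1:t}
drop 3:s onto floor
drop 4:p onto {0:p}
ground layer = {0:p, 1:t, 3:s}
drop-orders for the pieces not yet dropped (sum over which currently-grounded one goes next):
  1 to go: {2} 1  {3} 1  {4} 1
  2 to go: {0,4} 1  {1,2} 1  {2,3} 2  {2,4} 2  {3,4} 2
  3 to go: {0,2,4} 3  {0,3,4} 3  {1,2,3} 3  {1,2,4} 3  {2,3,4} 6
  if 0:p drops first: 12 orders
  if 1:t drops first: 12 orders
  if 3:s drops first: 6 orders
heap linearizations: 30

30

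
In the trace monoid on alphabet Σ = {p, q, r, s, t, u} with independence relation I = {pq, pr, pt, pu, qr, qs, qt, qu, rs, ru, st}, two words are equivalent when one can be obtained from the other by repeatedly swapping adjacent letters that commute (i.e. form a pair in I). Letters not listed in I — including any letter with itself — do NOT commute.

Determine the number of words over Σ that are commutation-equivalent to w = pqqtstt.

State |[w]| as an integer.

210

0(p) covers ∅
1(q) covers ∅
2(q) covers 1:q
3(t) covers ∅
4(s) covers 0:p
5(t) covers 3:t
6(t) covers 5:t
floor of heap: 0:p, 1:q, 3:t
completions by unplaced set U, small U first (add the entries for U minus each lowest piece of U):
  |U|=1: {2}:1  {4}:1  {6}:1
  |U|=2: {0,4}:1  {1,2}:1  {2,4}:2  {2,6}:2  {4,6}:2  {5,6}:1
  |U|=3: {0,2,4}:3  {0,4,6}:3  {1,2,4}:3  {1,2,6}:3  {2,4,6}:6  {2,5,6}:3  {3,5,6}:1  {4,5,6}:3
  |U|=4: {0,1,2,4}:6  {0,2,4,6}:12  {0,4,5,6}:6  {1,2,4,6}:12  {1,2,5,6}:6  {2,3,5,6}:4  {2,4,5,6}:12  {3,4,5,6}:4
  |U|=5: {0,1,2,4,6}:30  {0,2,4,5,6}:30  {0,3,4,5,6}:10  {1,2,3,5,6}:10  {1,2,4,5,6}:30  {2,3,4,5,6}:20
  start at 0(p): 60
  start at 1(q): 60
  start at 3(t): 90
sum over floor = 210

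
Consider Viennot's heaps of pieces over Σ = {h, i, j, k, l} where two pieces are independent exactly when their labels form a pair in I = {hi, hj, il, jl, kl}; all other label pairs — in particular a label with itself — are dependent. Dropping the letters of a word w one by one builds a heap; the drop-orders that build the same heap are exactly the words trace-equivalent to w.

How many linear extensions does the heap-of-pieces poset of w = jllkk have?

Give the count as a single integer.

10

piece 0:j — minimal
piece 1:l — minimal
piece 2:l rests on {1:l}
piece 3:k rests on {0:j}
piece 4:k rests on {3:k}
minimal pieces: {0:j, 1:l}
ways to finish when only these pieces remain (= sum over removing one remaining piece with nothing left below it):
  1 left: {2}→1  {4}→1
  2 left: {1,2}→1  {2,4}→2  {3,4}→1
  3 left: {0,3,4}→1  {1,2,4}→3  {2,3,4}→3
  placing 0:j first → 6 extensions
  placing 1:l first → 4 extensions
total linear extensions = 10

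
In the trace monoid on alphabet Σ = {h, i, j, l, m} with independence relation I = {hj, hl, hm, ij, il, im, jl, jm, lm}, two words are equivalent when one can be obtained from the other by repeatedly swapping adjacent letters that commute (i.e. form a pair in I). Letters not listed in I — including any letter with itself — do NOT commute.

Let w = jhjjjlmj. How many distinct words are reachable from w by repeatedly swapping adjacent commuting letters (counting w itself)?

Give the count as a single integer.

336

#0=j has no predecessor
#1=h has no predecessor
#2=j depends on [0:j]
#3=j depends on [2:j]
#4=j depends on [3:j]
#5=l has no predecessor
#6=m has no predecessor
#7=j depends on [4:j]
sources: [0:j, 1:h, 5:l, 6:m]
N(rest) = Σ N(rest − s) over sources s of rest; N(one piece) = 1:
  size 1 → [1]=1  [5]=1  [6]=1  [7]=1
  size 2 → [1,5]=2  [1,6]=2  [1,7]=2  [4,7]=1  [5,6]=2  [5,7]=2  [6,7]=2
  size 3 → [1,4,7]=3  [1,5,6]=6  [1,5,7]=6  [1,6,7]=6  [3,4,7]=1  [4,5,7]=3  [4,6,7]=3  [5,6,7]=6
  size 4 → [1,3,4,7]=4  [1,4,5,7]=12  [1,4,6,7]=12  [1,5,6,7]=24  [2,3,4,7]=1  [3,4,5,7]=4  [3,4,6,7]=4  [4,5,6,7]=12
  size 5 → [0,2,3,4,7]=1  [1,2,3,4,7]=5  [1,3,4,5,7]=20  [1,3,4,6,7]=20  [1,4,5,6,7]=60  [2,3,4,5,7]=5  [2,3,4,6,7]=5  [3,4,5,6,7]=20
  size 6 → [0,1,2,3,4,7]=6  [0,2,3,4,5,7]=6  [0,2,3,4,6,7]=6  [1,2,3,4,5,7]=30  [1,2,3,4,6,7]=30  [1,3,4,5,6,7]=120  [2,3,4,5,6,7]=30
  first=0(j) contributes 210
  first=1(h) contributes 42
  first=5(l) contributes 42
  first=6(m) contributes 42
|[w]| = 336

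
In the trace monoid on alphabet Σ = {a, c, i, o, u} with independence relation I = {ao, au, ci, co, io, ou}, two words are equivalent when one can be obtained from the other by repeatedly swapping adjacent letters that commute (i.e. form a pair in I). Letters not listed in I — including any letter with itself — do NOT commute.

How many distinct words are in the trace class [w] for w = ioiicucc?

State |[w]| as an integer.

32

drop 0:i onto floor
drop 1:o onto floor
drop 2:i onto {0:i}
drop 3:i onto {2:i}
drop 4:c onto floor
drop 5:u onto {3:i, 4:c}
drop 6:c onto {5:u}
drop 7:c onto {6:c}
ground layer = {0:i, 1:o, 4:c}
drop-orders for the pieces not yet dropped (sum over which currently-grounded one goes next):
  1 to go: {1} 1  {7} 1
  2 to go: {1,7} 2  {6,7} 1
  3 to go: {1,6,7} 3  {5,6,7} 1
  4 to go: {1,5,6,7} 4  {3,5,6,7} 1  {4,5,6,7} 1
  5 to go: {1,3,5,6,7} 5  {1,4,5,6,7} 5  {2,3,5,6,7} 1  {3,4,5,6,7} 2
  6 to go: {0,2,3,5,6,7} 1  {1,2,3,5,6,7} 6  {1,3,4,5,6,7} 12  {2,3,4,5,6,7} 3
  if 0:i drops first: 21 orders
  if 1:o drops first: 4 orders
  if 4:c drops first: 7 orders
heap linearizations: 32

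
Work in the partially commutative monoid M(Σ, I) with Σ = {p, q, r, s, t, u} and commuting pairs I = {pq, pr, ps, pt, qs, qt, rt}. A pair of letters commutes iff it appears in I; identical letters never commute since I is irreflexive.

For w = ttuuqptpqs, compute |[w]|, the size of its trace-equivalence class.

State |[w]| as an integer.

90

piece 0:t — minimal
piece 1:t rests on {0:t}
piece 2:u rests on {1:t}
piece 3:u rests on {2:u}
piece 4:q rests on {3:u}
piece 5:p rests on {3:u}
piece 6:t rests on {3:u}
piece 7:p rests on {5:p}
piece 8:q rests on {4:q}
piece 9:s rests on {6:t}
minimal pieces: {0:t}
ways to finish when only these pieces remain (= sum over removing one remaining piece with nothing left below it):
  1 left: {7}→1  {8}→1  {9}→1
  2 left: {4,8}→1  {5,7}→1  {6,9}→1  {7,8}→2  {7,9}→2  {8,9}→2
  3 left: {4,7,8}→3  {4,8,9}→3  {5,7,8}→3  {5,7,9}→3  {6,7,9}→3  {6,8,9}→3  {7,8,9}→6
  4 left: {4,5,7,8}→6  {4,6,8,9}→6  {4,7,8,9}→12  {5,6,7,9}→6  {5,7,8,9}→12  {6,7,8,9}→12
  5 left: {4,5,7,8,9}→30  {4,6,7,8,9}→30  {5,6,7,8,9}→30
  6 left: {4,5,6,7,8,9}→90
  7 left: {3,4,5,6,7,8,9}→90
  8 left: {2,3,4,5,6,7,8,9}→90
  placing 0:t first → 90 extensions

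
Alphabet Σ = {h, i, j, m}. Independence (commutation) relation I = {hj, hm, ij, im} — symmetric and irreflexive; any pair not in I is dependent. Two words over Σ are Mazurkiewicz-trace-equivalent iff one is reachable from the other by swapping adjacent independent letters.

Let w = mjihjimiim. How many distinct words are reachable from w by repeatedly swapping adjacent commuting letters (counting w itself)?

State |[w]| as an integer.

252

drop 0:m onto floor
drop 1:j onto {0:m}
drop 2:i onto floor
drop 3:h onto {2:i}
drop 4:j onto {1:j}
drop 5:i onto {3:h}
drop 6:m onto {4:j}
drop 7:i onto {5:i}
drop 8:i onto {7:i}
drop 9:m onto {6:m}
ground layer = {0:m, 2:i}
drop-orders for the pieces not yet dropped (sum over which currently-grounded one goes next):
  1 to go: {8} 1  {9} 1
  2 to go: {6,9} 1  {7,8} 1  {8,9} 2
  3 to go: {4,6,9} 1  {5,7,8} 1  {6,8,9} 3  {7,8,9} 3
  4 to go: {1,4,6,9} 1  {3,5,7,8} 1  {4,6,8,9} 4  {5,7,8,9} 4  {6,7,8,9} 6
  5 to go: {0,1,4,6,9} 1  {1,4,6,8,9} 5  {2,3,5,7,8} 1  {3,5,7,8,9} 5  {4,6,7,8,9} 10  {5,6,7,8,9} 10
  6 to go: {0,1,4,6,8,9} 6  {1,4,6,7,8,9} 15  {2,3,5,7,8,9} 6  {3,5,6,7,8,9} 15  {4,5,6,7,8,9} 20
  7 to go: {0,1,4,6,7,8,9} 21  {1,4,5,6,7,8,9} 35  {2,3,5,6,7,8,9} 21  {3,4,5,6,7,8,9} 35
  8 to go: {0,1,4,5,6,7,8,9} 56  {1,3,4,5,6,7,8,9} 70  {2,3,4,5,6,7,8,9} 56
  if 0:m drops first: 126 orders
  if 2:i drops first: 126 orders
heap linearizations: 252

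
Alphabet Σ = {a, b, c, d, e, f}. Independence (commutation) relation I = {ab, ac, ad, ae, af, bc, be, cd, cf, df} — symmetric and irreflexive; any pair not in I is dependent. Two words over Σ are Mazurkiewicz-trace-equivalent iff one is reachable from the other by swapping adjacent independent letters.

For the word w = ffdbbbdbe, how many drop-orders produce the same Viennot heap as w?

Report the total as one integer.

6

piece 0:f — minimal
piece 1:f rests on {0:f}
piece 2:d — minimal
piece 3:b rests on {1:f, 2:d}
piece 4:b rests on {3:b}
piece 5:b rests on {4:b}
piece 6:d rests on {5:b}
piece 7:b rests on {6:d}
piece 8:e rests on {6:d}
minimal pieces: {0:f, 2:d}
ways to finish when only these pieces remain (= sum over removing one remaining piece with nothing left below it):
  1 left: {7}→1  {8}→1
  2 left: {7,8}→2
  3 left: {6,7,8}→2
  4 left: {5,6,7,8}→2
  5 left: {4,5,6,7,8}→2
  6 left: {3,4,5,6,7,8}→2
  7 left: {1,3,4,5,6,7,8}→2  {2,3,4,5,6,7,8}→2
  placing 0:f first → 4 extensions
  placing 2:d first → 2 extensions
total linear extensions = 6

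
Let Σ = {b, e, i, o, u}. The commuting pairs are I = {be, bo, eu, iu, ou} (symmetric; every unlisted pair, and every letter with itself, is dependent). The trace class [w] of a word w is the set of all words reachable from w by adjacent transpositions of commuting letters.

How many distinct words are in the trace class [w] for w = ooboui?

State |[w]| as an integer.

0(o) covers ∅
1(o) covers 0:o
2(b) covers ∅
3(o) covers 1:o
4(u) covers 2:b
5(i) covers 2:b, 3:o
floor of heap: 0:o, 2:b
completions by unplaced set U, small U first (add the entries for U minus each lowest piece of U):
  |U|=1: {4}:1  {5}:1
  |U|=2: {3,5}:1  {4,5}:2
  |U|=3: {1,3,5}:1  {2,4,5}:2  {3,4,5}:3
  |U|=4: {0,1,3,5}:1  {1,3,4,5}:4  {2,3,4,5}:5
  start at 0(o): 9
  start at 2(b): 5
sum over floor = 14

14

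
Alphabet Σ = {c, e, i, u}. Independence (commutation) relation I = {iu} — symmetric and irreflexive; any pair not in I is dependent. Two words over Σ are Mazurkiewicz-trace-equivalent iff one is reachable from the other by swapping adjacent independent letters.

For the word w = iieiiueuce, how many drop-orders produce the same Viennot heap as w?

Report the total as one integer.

drop 0:i onto floor
drop 1:i onto {0:i}
drop 2:e onto {1:i}
drop 3:i onto {2:e}
drop 4:i onto {3:i}
drop 5:u onto {2:e}
drop 6:e onto {4:i, 5:u}
drop 7:u onto {6:e}
drop 8:c onto {7:u}
drop 9:e onto {8:c}
ground layer = {0:i}
drop-orders for the pieces not yet dropped (sum over which currently-grounded one goes next):
  1 to go: {9} 1
  2 to go: {8,9} 1
  3 to go: {7,8,9} 1
  4 to go: {6,7,8,9} 1
  5 to go: {4,6,7,8,9} 1  {5,6,7,8,9} 1
  6 to go: {3,4,6,7,8,9} 1  {4,5,6,7,8,9} 2
  7 to go: {3,4,5,6,7,8,9} 3
  8 to go: {2,3,4,5,6,7,8,9} 3
  if 0:i drops first: 3 orders

3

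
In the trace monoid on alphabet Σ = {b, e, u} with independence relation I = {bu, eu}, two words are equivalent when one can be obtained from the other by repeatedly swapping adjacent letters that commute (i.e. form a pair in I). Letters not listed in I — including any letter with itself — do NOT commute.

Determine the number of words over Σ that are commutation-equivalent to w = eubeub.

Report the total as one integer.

0(e) covers ∅
1(u) covers ∅
2(b) covers 0:e
3(e) covers 2:b
4(u) covers 1:u
5(b) covers 3:e
floor of heap: 0:e, 1:u
completions by unplaced set U, small U first (add the entries for U minus each lowest piece of U):
  |U|=1: {4}:1  {5}:1
  |U|=2: {1,4}:1  {3,5}:1  {4,5}:2
  |U|=3: {1,4,5}:3  {2,3,5}:1  {3,4,5}:3
  |U|=4: {0,2,3,5}:1  {1,3,4,5}:6  {2,3,4,5}:4
  start at 0(e): 10
  start at 1(u): 5
sum over floor = 15

15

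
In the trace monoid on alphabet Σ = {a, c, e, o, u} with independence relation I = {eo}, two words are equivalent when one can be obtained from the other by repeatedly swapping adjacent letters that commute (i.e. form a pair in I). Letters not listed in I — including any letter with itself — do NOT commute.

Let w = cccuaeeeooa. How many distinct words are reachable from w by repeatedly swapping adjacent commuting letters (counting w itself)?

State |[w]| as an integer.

10

0(c) covers ∅
1(c) covers 0:c
2(c) covers 1:c
3(u) covers 2:c
4(a) covers 3:u
5(e) covers 4:a
6(e) covers 5:e
7(e) covers 6:e
8(o) covers 4:a
9(o) covers 8:o
10(a) covers 7:e, 9:o
floor of heap: 0:c
completions by unplaced set U, small U first (add the entries for U minus each lowest piece of U):
  |U|=1: {10}:1
  |U|=2: {7,10}:1  {9,10}:1
  |U|=3: {6,7,10}:1  {7,9,10}:2  {8,9,10}:1
  |U|=4: {5,6,7,10}:1  {6,7,9,10}:3  {7,8,9,10}:3
  |U|=5: {5,6,7,9,10}:4  {6,7,8,9,10}:6
  |U|=6: {5,6,7,8,9,10}:10
  |U|=7: {4,5,6,7,8,9,10}:10
  |U|=8: {3,4,5,6,7,8,9,10}:10
  |U|=9: {2,3,4,5,6,7,8,9,10}:10
  start at 0(c): 10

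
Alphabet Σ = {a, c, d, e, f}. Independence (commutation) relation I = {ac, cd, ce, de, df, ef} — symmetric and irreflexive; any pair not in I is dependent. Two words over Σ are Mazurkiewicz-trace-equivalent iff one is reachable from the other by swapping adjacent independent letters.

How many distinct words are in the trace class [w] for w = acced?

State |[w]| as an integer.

20

#0=a has no predecessor
#1=c has no predecessor
#2=c depends on [1:c]
#3=e depends on [0:a]
#4=d depends on [0:a]
sources: [0:a, 1:c]
N(rest) = Σ N(rest − s) over sources s of rest; N(one piece) = 1:
  size 1 → [2]=1  [3]=1  [4]=1
  size 2 → [1,2]=1  [2,3]=2  [2,4]=2  [3,4]=2
  size 3 → [0,3,4]=2  [1,2,3]=3  [1,2,4]=3  [2,3,4]=6
  first=0(a) contributes 12
  first=1(c) contributes 8
|[w]| = 20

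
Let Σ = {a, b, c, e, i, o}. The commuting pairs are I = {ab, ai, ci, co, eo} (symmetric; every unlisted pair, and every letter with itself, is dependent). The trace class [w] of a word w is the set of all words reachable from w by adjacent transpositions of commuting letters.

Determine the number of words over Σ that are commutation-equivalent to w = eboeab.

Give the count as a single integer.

0(e) covers ∅
1(b) covers 0:e
2(o) covers 1:b
3(e) covers 1:b
4(a) covers 2:o, 3:e
5(b) covers 2:o, 3:e
floor of heap: 0:e
completions by unplaced set U, small U first (add the entries for U minus each lowest piece of U):
  |U|=1: {4}:1  {5}:1
  |U|=2: {4,5}:2
  |U|=3: {2,4,5}:2  {3,4,5}:2
  |U|=4: {2,3,4,5}:4
  start at 0(e): 4

4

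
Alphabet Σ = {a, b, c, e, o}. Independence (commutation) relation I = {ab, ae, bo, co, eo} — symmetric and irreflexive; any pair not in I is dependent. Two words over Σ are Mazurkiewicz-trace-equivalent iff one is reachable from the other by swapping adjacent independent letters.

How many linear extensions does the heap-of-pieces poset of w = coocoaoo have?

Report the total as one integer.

0(c) covers ∅
1(o) covers ∅
2(o) covers 1:o
3(c) covers 0:c
4(o) covers 2:o
5(a) covers 3:c, 4:o
6(o) covers 5:a
7(o) covers 6:o
floor of heap: 0:c, 1:o
completions by unplaced set U, small U first (add the entries for U minus each lowest piece of U):
  |U|=1: {7}:1
  |U|=2: {6,7}:1
  |U|=3: {5,6,7}:1
  |U|=4: {3,5,6,7}:1  {4,5,6,7}:1
  |U|=5: {0,3,5,6,7}:1  {2,4,5,6,7}:1  {3,4,5,6,7}:2
  |U|=6: {0,3,4,5,6,7}:3  {1,2,4,5,6,7}:1  {2,3,4,5,6,7}:3
  start at 0(c): 4
  start at 1(o): 6
sum over floor = 10

10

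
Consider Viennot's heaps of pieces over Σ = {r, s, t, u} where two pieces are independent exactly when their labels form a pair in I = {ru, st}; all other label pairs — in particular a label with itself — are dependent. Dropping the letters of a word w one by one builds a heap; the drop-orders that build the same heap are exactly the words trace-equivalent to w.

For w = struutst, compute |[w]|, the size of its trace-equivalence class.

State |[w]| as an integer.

18

drop 0:s onto floor
drop 1:t onto floor
drop 2:r onto {0:s, 1:t}
drop 3:u onto {0:s, 1:t}
drop 4:u onto {3:u}
drop 5:t onto {2:r, 4:u}
drop 6:s onto {2:r, 4:u}
drop 7:t onto {5:t}
ground layer = {0:s, 1:t}
drop-orders for the pieces not yet dropped (sum over which currently-grounded one goes next):
  1 to go: {6} 1  {7} 1
  2 to go: {5,7} 1  {6,7} 2
  3 to go: {5,6,7} 3
  4 to go: {2,5,6,7} 3  {4,5,6,7} 3
  5 to go: {2,4,5,6,7} 6  {3,4,5,6,7} 3
  6 to go: {2,3,4,5,6,7} 9
  if 0:s drops first: 9 orders
  if 1:t drops first: 9 orders
heap linearizations: 18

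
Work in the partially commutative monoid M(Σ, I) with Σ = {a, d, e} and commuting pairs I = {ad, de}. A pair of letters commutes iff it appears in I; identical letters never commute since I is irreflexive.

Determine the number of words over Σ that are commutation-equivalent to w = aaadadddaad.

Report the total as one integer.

piece 0:a — minimal
piece 1:a rests on {0:a}
piece 2:a rests on {1:a}
piece 3:d — minimal
piece 4:a rests on {2:a}
piece 5:d rests on {3:d}
piece 6:d rests on {5:d}
piece 7:d rests on {6:d}
piece 8:a rests on {4:a}
piece 9:a rests on {8:a}
piece 10:d rests on {7:d}
minimal pieces: {0:a, 3:d}
ways to finish when only these pieces remain (= sum over removing one remaining piece with nothing left below it):
  1 left: {9}→1  {10}→1
  2 left: {7,10}→1  {8,9}→1  {9,10}→2
  3 left: {4,8,9}→1  {6,7,10}→1  {7,9,10}→3  {8,9,10}→3
  4 left: {2,4,8,9}→1  {4,8,9,10}→4  {5,6,7,10}→1  {6,7,9,10}→4  {7,8,9,10}→6
  5 left: {1,2,4,8,9}→1  {2,4,8,9,10}→5  {3,5,6,7,10}→1  {4,7,8,9,10}→10  {5,6,7,9,10}→5  {6,7,8,9,10}→10
  6 left: {0,1,2,4,8,9}→1  {1,2,4,8,9,10}→6  {2,4,7,8,9,10}→15  {3,5,6,7,9,10}→6  {4,6,7,8,9,10}→20  {5,6,7,8,9,10}→15
  7 left: {0,1,2,4,8,9,10}→7  {1,2,4,7,8,9,10}→21  {2,4,6,7,8,9,10}→35  {3,5,6,7,8,9,10}→21  {4,5,6,7,8,9,10}→35
  8 left: {0,1,2,4,7,8,9,10}→28  {1,2,4,6,7,8,9,10}→56  {2,4,5,6,7,8,9,10}→70  {3,4,5,6,7,8,9,10}→56
  9 left: {0,1,2,4,6,7,8,9,10}→84  {1,2,4,5,6,7,8,9,10}→126  {2,3,4,5,6,7,8,9,10}→126
  placing 0:a first → 252 extensions
  placing 3:d first → 210 extensions
total linear extensions = 462

462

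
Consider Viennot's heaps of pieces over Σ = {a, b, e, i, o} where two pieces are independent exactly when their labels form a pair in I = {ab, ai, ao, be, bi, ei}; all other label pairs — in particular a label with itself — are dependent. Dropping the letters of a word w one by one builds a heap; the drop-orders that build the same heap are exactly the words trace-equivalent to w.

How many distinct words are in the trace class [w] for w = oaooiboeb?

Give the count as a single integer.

30

drop 0:o onto floor
drop 1:a onto floor
drop 2:o onto {0:o}
drop 3:o onto {2:o}
drop 4:i onto {3:o}
drop 5:b onto {3:o}
drop 6:o onto {4:i, 5:b}
drop 7:e onto {1:a, 6:o}
drop 8:b onto {6:o}
ground layer = {0:o, 1:a}
drop-orders for the pieces not yet dropped (sum over which currently-grounded one goes next):
  1 to go: {7} 1  {8} 1
  2 to go: {1,7} 1  {7,8} 2
  3 to go: {1,7,8} 3  {6,7,8} 2
  4 to go: {1,6,7,8} 5  {4,6,7,8} 2  {5,6,7,8} 2
  5 to go: {1,4,6,7,8} 7  {1,5,6,7,8} 7  {4,5,6,7,8} 4
  6 to go: {1,4,5,6,7,8} 18  {3,4,5,6,7,8} 4
  7 to go: {1,3,4,5,6,7,8} 22  {2,3,4,5,6,7,8} 4
  if 0:o drops first: 26 orders
  if 1:a drops first: 4 orders
heap linearizations: 30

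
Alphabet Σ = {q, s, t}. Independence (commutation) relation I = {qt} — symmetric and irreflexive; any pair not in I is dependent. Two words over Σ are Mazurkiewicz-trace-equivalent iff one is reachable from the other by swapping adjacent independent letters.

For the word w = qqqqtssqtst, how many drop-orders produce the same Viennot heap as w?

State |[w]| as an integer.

#0=q has no predecessor
#1=q depends on [0:q]
#2=q depends on [1:q]
#3=q depends on [2:q]
#4=t has no predecessor
#5=s depends on [3:q, 4:t]
#6=s depends on [5:s]
#7=q depends on [6:s]
#8=t depends on [6:s]
#9=s depends on [7:q, 8:t]
#10=t depends on [9:s]
sources: [0:q, 4:t]
N(rest) = Σ N(rest − s) over sources s of rest; N(one piece) = 1:
  size 1 → [10]=1
  size 2 → [9,10]=1
  size 3 → [7,9,10]=1  [8,9,10]=1
  size 4 → [7,8,9,10]=2
  size 5 → [6,7,8,9,10]=2
  size 6 → [5,6,7,8,9,10]=2
  size 7 → [3,5,6,7,8,9,10]=2  [4,5,6,7,8,9,10]=2
  size 8 → [2,3,5,6,7,8,9,10]=2  [3,4,5,6,7,8,9,10]=4
  size 9 → [1,2,3,5,6,7,8,9,10]=2  [2,3,4,5,6,7,8,9,10]=6
  first=0(q) contributes 8
  first=4(t) contributes 2
|[w]| = 10

10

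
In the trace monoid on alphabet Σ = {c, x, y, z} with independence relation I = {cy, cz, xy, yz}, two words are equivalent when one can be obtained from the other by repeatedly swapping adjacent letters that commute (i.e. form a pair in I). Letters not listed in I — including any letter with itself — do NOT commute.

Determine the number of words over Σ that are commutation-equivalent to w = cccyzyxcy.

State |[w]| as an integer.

0(c) covers ∅
1(c) covers 0:c
2(c) covers 1:c
3(y) covers ∅
4(z) covers ∅
5(y) covers 3:y
6(x) covers 2:c, 4:z
7(c) covers 6:x
8(y) covers 5:y
floor of heap: 0:c, 3:y, 4:z
completions by unplaced set U, small U first (add the entries for U minus each lowest piece of U):
  |U|=1: {7}:1  {8}:1
  |U|=2: {5,8}:1  {6,7}:1  {7,8}:2
  |U|=3: {2,6,7}:1  {3,5,8}:1  {4,6,7}:1  {5,7,8}:3  {6,7,8}:3
  |U|=4: {1,2,6,7}:1  {2,4,6,7}:2  {2,6,7,8}:4  {3,5,7,8}:4  {4,6,7,8}:4  {5,6,7,8}:6
  |U|=5: {0,1,2,6,7}:1  {1,2,4,6,7}:3  {1,2,6,7,8}:5  {2,4,6,7,8}:10  {2,5,6,7,8}:10  {3,5,6,7,8}:10  {4,5,6,7,8}:10
  |U|=6: {0,1,2,4,6,7}:4  {0,1,2,6,7,8}:6  {1,2,4,6,7,8}:18  {1,2,5,6,7,8}:15  {2,3,5,6,7,8}:20  {2,4,5,6,7,8}:30  {3,4,5,6,7,8}:20
  |U|=7: {0,1,2,4,6,7,8}:28  {0,1,2,5,6,7,8}:21  {1,2,3,5,6,7,8}:35  {1,2,4,5,6,7,8}:63  {2,3,4,5,6,7,8}:70
  start at 0(c): 168
  start at 3(y): 112
  start at 4(z): 56
sum over floor = 336

336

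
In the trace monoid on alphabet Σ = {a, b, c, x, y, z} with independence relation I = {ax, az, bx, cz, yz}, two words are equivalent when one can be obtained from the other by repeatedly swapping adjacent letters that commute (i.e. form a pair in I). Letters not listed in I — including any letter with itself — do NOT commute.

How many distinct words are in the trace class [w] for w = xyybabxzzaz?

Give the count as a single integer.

0(x) covers ∅
1(y) covers 0:x
2(y) covers 1:y
3(b) covers 2:y
4(a) covers 3:b
5(b) covers 4:a
6(x) covers 2:y
7(z) covers 5:b, 6:x
8(z) covers 7:z
9(a) covers 5:b
10(z) covers 8:z
floor of heap: 0:x
completions by unplaced set U, small U first (add the entries for U minus each lowest piece of U):
  |U|=1: {9}:1  {10}:1
  |U|=2: {8,10}:1  {9,10}:2
  |U|=3: {7,8,10}:1  {8,9,10}:3
  |U|=4: {6,7,8,10}:1  {7,8,9,10}:4
  |U|=5: {5,7,8,9,10}:4  {6,7,8,9,10}:5
  |U|=6: {4,5,7,8,9,10}:4  {5,6,7,8,9,10}:9
  |U|=7: {3,4,5,7,8,9,10}:4  {4,5,6,7,8,9,10}:13
  |U|=8: {3,4,5,6,7,8,9,10}:17
  |U|=9: {2,3,4,5,6,7,8,9,10}:17
  start at 0(x): 17

17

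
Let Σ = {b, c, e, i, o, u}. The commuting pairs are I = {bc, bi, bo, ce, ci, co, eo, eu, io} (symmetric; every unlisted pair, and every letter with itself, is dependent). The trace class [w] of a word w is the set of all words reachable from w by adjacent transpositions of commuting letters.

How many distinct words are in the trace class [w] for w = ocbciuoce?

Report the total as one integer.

#0=o has no predecessor
#1=c has no predecessor
#2=b has no predecessor
#3=c depends on [1:c]
#4=i has no predecessor
#5=u depends on [0:o, 2:b, 3:c, 4:i]
#6=o depends on [5:u]
#7=c depends on [5:u]
#8=e depends on [2:b, 4:i]
sources: [0:o, 1:c, 2:b, 4:i]
N(rest) = Σ N(rest − s) over sources s of rest; N(one piece) = 1:
  size 1 → [6]=1  [7]=1  [8]=1
  size 2 → [6,7]=2  [6,8]=2  [7,8]=2
  size 3 → [5,6,7]=2  [6,7,8]=6
  size 4 → [0,5,6,7]=2  [3,5,6,7]=2  [5,6,7,8]=8
  size 5 → [0,3,5,6,7]=4  [0,5,6,7,8]=10  [1,3,5,6,7]=2  [2,5,6,7,8]=8  [3,5,6,7,8]=10  [4,5,6,7,8]=8
  size 6 → [0,1,3,5,6,7]=6  [0,2,5,6,7,8]=18  [0,3,5,6,7,8]=24  [0,4,5,6,7,8]=18  [1,3,5,6,7,8]=12  [2,3,5,6,7,8]=18  [2,4,5,6,7,8]=16  [3,4,5,6,7,8]=18
  size 7 → [0,1,3,5,6,7,8]=42  [0,2,3,5,6,7,8]=60  [0,2,4,5,6,7,8]=52  [0,3,4,5,6,7,8]=60  [1,2,3,5,6,7,8]=30  [1,3,4,5,6,7,8]=30  [2,3,4,5,6,7,8]=52
  first=0(o) contributes 112
  first=1(c) contributes 224
  first=2(b) contributes 132
  first=4(i) contributes 132
|[w]| = 600

600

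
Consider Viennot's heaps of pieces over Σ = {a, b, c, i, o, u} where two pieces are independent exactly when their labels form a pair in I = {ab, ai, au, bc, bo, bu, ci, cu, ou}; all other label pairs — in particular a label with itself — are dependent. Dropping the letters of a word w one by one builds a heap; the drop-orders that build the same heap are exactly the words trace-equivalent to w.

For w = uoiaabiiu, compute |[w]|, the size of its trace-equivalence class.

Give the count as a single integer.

49

drop 0:u onto floor
drop 1:o onto floor
drop 2:i onto {0:u, 1:o}
drop 3:a onto {1:o}
drop 4:a onto {3:a}
drop 5:b onto {2:i}
drop 6:i onto {5:b}
drop 7:i onto {6:i}
drop 8:u onto {7:i}
ground layer = {0:u, 1:o}
drop-orders for the pieces not yet dropped (sum over which currently-grounded one goes next):
  1 to go: {4} 1  {8} 1
  2 to go: {3,4} 1  {4,8} 2  {7,8} 1
  3 to go: {3,4,8} 3  {4,7,8} 3  {6,7,8} 1
  4 to go: {3,4,7,8} 6  {4,6,7,8} 4  {5,6,7,8} 1
  5 to go: {2,5,6,7,8} 1  {3,4,6,7,8} 10  {4,5,6,7,8} 5
  6 to go: {0,2,5,6,7,8} 1  {2,4,5,6,7,8} 6  {3,4,5,6,7,8} 15
  7 to go: {0,2,4,5,6,7,8} 7  {2,3,4,5,6,7,8} 21
  if 0:u drops first: 21 orders
  if 1:o drops first: 28 orders
heap linearizations: 49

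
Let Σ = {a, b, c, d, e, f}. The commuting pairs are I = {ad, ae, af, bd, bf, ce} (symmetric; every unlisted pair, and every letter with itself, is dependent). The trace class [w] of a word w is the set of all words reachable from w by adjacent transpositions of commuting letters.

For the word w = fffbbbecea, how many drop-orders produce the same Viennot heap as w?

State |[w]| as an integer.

piece 0:f — minimal
piece 1:f rests on {0:f}
piece 2:f rests on {1:f}
piece 3:b — minimal
piece 4:b rests on {3:b}
piece 5:b rests on {4:b}
piece 6:e rests on {2:f, 5:b}
piece 7:c rests on {2:f, 5:b}
piece 8:e rests on {6:e}
piece 9:a rests on {7:c}
minimal pieces: {0:f, 3:b}
ways to finish when only these pieces remain (= sum over removing one remaining piece with nothing left below it):
  1 left: {8}→1  {9}→1
  2 left: {6,8}→1  {7,9}→1  {8,9}→2
  3 left: {6,8,9}→3  {7,8,9}→3
  4 left: {6,7,8,9}→6
  5 left: {2,6,7,8,9}→6  {5,6,7,8,9}→6
  6 left: {1,2,6,7,8,9}→6  {2,5,6,7,8,9}→12  {4,5,6,7,8,9}→6
  7 left: {0,1,2,6,7,8,9}→6  {1,2,5,6,7,8,9}→18  {2,4,5,6,7,8,9}→18  {3,4,5,6,7,8,9}→6
  8 left: {0,1,2,5,6,7,8,9}→24  {1,2,4,5,6,7,8,9}→36  {2,3,4,5,6,7,8,9}→24
  placing 0:f first → 60 extensions
  placing 3:b first → 60 extensions
total linear extensions = 120

120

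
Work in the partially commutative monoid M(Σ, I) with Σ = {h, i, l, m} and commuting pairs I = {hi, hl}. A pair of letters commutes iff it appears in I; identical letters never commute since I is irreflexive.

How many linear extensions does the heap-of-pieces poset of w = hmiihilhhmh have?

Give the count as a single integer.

#0=h has no predecessor
#1=m depends on [0:h]
#2=i depends on [1:m]
#3=i depends on [2:i]
#4=h depends on [1:m]
#5=i depends on [3:i]
#6=l depends on [5:i]
#7=h depends on [4:h]
#8=h depends on [7:h]
#9=m depends on [6:l, 8:h]
#10=h depends on [9:m]
sources: [0:h]
N(rest) = Σ N(rest − s) over sources s of rest; N(one piece) = 1:
  size 1 → [10]=1
  size 2 → [9,10]=1
  size 3 → [6,9,10]=1  [8,9,10]=1
  size 4 → [5,6,9,10]=1  [6,8,9,10]=2  [7,8,9,10]=1
  size 5 → [3,5,6,9,10]=1  [4,7,8,9,10]=1  [5,6,8,9,10]=3  [6,7,8,9,10]=3
  size 6 → [2,3,5,6,9,10]=1  [3,5,6,8,9,10]=4  [4,6,7,8,9,10]=4  [5,6,7,8,9,10]=6
  size 7 → [2,3,5,6,8,9,10]=5  [3,5,6,7,8,9,10]=10  [4,5,6,7,8,9,10]=10
  size 8 → [2,3,5,6,7,8,9,10]=15  [3,4,5,6,7,8,9,10]=20
  size 9 → [2,3,4,5,6,7,8,9,10]=35
  first=0(h) contributes 35

35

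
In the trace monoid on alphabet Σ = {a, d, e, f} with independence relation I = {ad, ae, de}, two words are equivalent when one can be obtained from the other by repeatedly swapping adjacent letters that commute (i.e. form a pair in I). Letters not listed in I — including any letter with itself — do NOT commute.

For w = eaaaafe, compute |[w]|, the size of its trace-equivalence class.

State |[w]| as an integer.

#0=e has no predecessor
#1=a has no predecessor
#2=a depends on [1:a]
#3=a depends on [2:a]
#4=a depends on [3:a]
#5=f depends on [0:e, 4:a]
#6=e depends on [5:f]
sources: [0:e, 1:a]
N(rest) = Σ N(rest − s) over sources s of rest; N(one piece) = 1:
  size 1 → [6]=1
  size 2 → [5,6]=1
  size 3 → [0,5,6]=1  [4,5,6]=1
  size 4 → [0,4,5,6]=2  [3,4,5,6]=1
  size 5 → [0,3,4,5,6]=3  [2,3,4,5,6]=1
  first=0(e) contributes 1
  first=1(a) contributes 4
|[w]| = 5

5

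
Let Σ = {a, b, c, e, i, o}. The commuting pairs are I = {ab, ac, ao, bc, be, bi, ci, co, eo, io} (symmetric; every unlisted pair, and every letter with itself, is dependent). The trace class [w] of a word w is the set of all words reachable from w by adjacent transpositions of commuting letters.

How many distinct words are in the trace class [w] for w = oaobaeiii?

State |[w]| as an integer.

84

0(o) covers ∅
1(a) covers ∅
2(o) covers 0:o
3(b) covers 2:o
4(a) covers 1:a
5(e) covers 4:a
6(i) covers 5:e
7(i) covers 6:i
8(i) covers 7:i
floor of heap: 0:o, 1:a
completions by unplaced set U, small U first (add the entries for U minus each lowest piece of U):
  |U|=1: {3}:1  {8}:1
  |U|=2: {2,3}:1  {3,8}:2  {7,8}:1
  |U|=3: {0,2,3}:1  {2,3,8}:3  {3,7,8}:3  {6,7,8}:1
  |U|=4: {0,2,3,8}:4  {2,3,7,8}:6  {3,6,7,8}:4  {5,6,7,8}:1
  |U|=5: {0,2,3,7,8}:10  {2,3,6,7,8}:10  {3,5,6,7,8}:5  {4,5,6,7,8}:1
  |U|=6: {0,2,3,6,7,8}:20  {1,4,5,6,7,8}:1  {2,3,5,6,7,8}:15  {3,4,5,6,7,8}:6
  |U|=7: {0,2,3,5,6,7,8}:35  {1,3,4,5,6,7,8}:7  {2,3,4,5,6,7,8}:21
  start at 0(o): 28
  start at 1(a): 56
sum over floor = 84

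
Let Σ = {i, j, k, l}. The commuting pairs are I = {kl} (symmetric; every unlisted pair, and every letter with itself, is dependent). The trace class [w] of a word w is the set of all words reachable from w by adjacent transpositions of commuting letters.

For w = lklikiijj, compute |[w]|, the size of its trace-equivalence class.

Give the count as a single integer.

3

0(l) covers ∅
1(k) covers ∅
2(l) covers 0:l
3(i) covers 1:k, 2:l
4(k) covers 3:i
5(i) covers 4:k
6(i) covers 5:i
7(j) covers 6:i
8(j) covers 7:j
floor of heap: 0:l, 1:k
completions by unplaced set U, small U first (add the entries for U minus each lowest piece of U):
  |U|=1: {8}:1
  |U|=2: {7,8}:1
  |U|=3: {6,7,8}:1
  |U|=4: {5,6,7,8}:1
  |U|=5: {4,5,6,7,8}:1
  |U|=6: {3,4,5,6,7,8}:1
  |U|=7: {1,3,4,5,6,7,8}:1  {2,3,4,5,6,7,8}:1
  start at 0(l): 2
  start at 1(k): 1
sum over floor = 3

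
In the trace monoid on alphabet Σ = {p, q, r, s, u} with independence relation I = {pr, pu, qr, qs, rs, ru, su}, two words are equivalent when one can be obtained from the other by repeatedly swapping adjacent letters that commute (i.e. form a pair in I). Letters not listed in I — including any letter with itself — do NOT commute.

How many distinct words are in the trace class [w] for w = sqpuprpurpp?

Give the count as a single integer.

2695

0(s) covers ∅
1(q) covers ∅
2(p) covers 0:s, 1:q
3(u) covers 1:q
4(p) covers 2:p
5(r) covers ∅
6(p) covers 4:p
7(u) covers 3:u
8(r) covers 5:r
9(p) covers 6:p
10(p) covers 9:p
floor of heap: 0:s, 1:q, 5:r
completions by unplaced set U, small U first (add the entries for U minus each lowest piece of U):
  |U|=1: {7}:1  {8}:1  {10}:1
  |U|=2: {3,7}:1  {5,8}:1  {7,8}:2  {7,10}:2  {8,10}:2  {9,10}:1
  |U|=3: {3,7,8}:3  {3,7,10}:3  {5,7,8}:3  {5,8,10}:3  {6,9,10}:1  {7,8,10}:6  {7,9,10}:3  {8,9,10}:3
  |U|=4: {3,5,7,8}:6  {3,7,8,10}:12  {3,7,9,10}:6  {4,6,9,10}:1  {5,7,8,10}:12  {5,8,9,10}:6  {6,7,9,10}:4  {6,8,9,10}:4  {7,8,9,10}:12
  |U|=5: {2,4,6,9,10}:1  {3,5,7,8,10}:30  {3,6,7,9,10}:10  {3,7,8,9,10}:30  {4,6,7,9,10}:5  {4,6,8,9,10}:5  {5,6,8,9,10}:10  {5,7,8,9,10}:30  {6,7,8,9,10}:20
  |U|=6: {0,2,4,6,9,10}:1  {2,4,6,7,9,10}:6  {2,4,6,8,9,10}:6  {3,4,6,7,9,10}:15  {3,5,7,8,9,10}:90  {3,6,7,8,9,10}:60  {4,5,6,8,9,10}:15  {4,6,7,8,9,10}:30  {5,6,7,8,9,10}:60
  |U|=7: {0,2,4,6,7,9,10}:7  {0,2,4,6,8,9,10}:7  {2,3,4,6,7,9,10}:21  {2,4,5,6,8,9,10}:21  {2,4,6,7,8,9,10}:42  {3,4,6,7,8,9,10}:105  {3,5,6,7,8,9,10}:210  {4,5,6,7,8,9,10}:105
  |U|=8: {0,2,3,4,6,7,9,10}:28  {0,2,4,5,6,8,9,10}:28  {0,2,4,6,7,8,9,10}:56  {1,2,3,4,6,7,9,10}:21  {2,3,4,6,7,8,9,10}:168  {2,4,5,6,7,8,9,10}:168  {3,4,5,6,7,8,9,10}:420
  |U|=9: {0,1,2,3,4,6,7,9,10}:49  {0,2,3,4,6,7,8,9,10}:252  {0,2,4,5,6,7,8,9,10}:252  {1,2,3,4,6,7,8,9,10}:189  {2,3,4,5,6,7,8,9,10}:756
  start at 0(s): 945
  start at 1(q): 1260
  start at 5(r): 490
sum over floor = 2695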